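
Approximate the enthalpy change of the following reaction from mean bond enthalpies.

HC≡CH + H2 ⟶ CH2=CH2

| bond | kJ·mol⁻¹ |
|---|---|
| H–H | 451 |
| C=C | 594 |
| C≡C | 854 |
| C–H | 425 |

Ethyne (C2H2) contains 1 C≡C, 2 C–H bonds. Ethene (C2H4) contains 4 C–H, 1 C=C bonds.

ΔH ≈ −139 kJ

Bonds broken (reactants):
  C≡C: 1 × 854 = 854
  C–H: 2 × 425 = 850
  H–H: 1 × 451 = 451
  Σ(broken) = 2155 kJ
Bonds formed (products):
  C–H: 4 × 425 = 1700
  C=C: 1 × 594 = 594
  Σ(formed) = 2294 kJ
ΔH = Σ(broken) − Σ(formed) = 2155 − 2294 = −139 kJ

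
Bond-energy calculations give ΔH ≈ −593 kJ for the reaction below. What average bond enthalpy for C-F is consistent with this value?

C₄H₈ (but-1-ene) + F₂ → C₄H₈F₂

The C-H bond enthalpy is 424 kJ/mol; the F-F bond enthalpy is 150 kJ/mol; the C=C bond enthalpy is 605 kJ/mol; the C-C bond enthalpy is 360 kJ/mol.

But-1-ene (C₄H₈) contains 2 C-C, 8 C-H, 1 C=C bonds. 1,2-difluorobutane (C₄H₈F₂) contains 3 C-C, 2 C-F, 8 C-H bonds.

Let D be the C-F bond energy.
Σ(broken) = 2×360 + 8×424 + 1×605 + 1×150 = 4867
Σ(formed) = 3×360 + 2×D + 8×424 = 4472 + 2D
ΔH = Σ(broken) − Σ(formed) = (4867) − (4472 + 2D) = +395 − 2D
Setting this equal to −593 kJ gives 2D = 988, so D = 494 kJ/mol.

D(C-F) ≈ 494 kJ/mol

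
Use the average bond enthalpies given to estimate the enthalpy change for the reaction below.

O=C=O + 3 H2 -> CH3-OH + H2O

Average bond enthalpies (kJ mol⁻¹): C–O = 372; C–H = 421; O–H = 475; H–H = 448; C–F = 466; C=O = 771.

Bonds broken (reactants):
  C=O: 2 × 771 = 1542
  H–H: 3 × 448 = 1344
  Σ(broken) = 2886 kJ
Bonds formed (products):
  C–H: 3 × 421 = 1263
  C–O: 1 × 372 = 372
  O–H: 3 × 475 = 1425
  Σ(formed) = 3060 kJ
ΔH = Σ(broken) − Σ(formed) = 2886 − 3060 = −174 kJ

ΔH ≈ −174 kJ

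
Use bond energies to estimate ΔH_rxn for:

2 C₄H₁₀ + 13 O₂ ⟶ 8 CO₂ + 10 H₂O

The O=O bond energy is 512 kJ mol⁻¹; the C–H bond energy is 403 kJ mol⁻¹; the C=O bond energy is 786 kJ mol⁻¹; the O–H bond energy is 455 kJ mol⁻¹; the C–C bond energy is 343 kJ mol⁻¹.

ΔH ≈ −4902 kJ

Bonds broken (reactants):
  C–C: 6 × 343 = 2058
  C–H: 20 × 403 = 8060
  O=O: 13 × 512 = 6656
  Σ(broken) = 16774 kJ
Bonds formed (products):
  C=O: 16 × 786 = 12576
  O–H: 20 × 455 = 9100
  Σ(formed) = 21676 kJ
ΔH = Σ(broken) − Σ(formed) = 16774 − 21676 = −4902 kJ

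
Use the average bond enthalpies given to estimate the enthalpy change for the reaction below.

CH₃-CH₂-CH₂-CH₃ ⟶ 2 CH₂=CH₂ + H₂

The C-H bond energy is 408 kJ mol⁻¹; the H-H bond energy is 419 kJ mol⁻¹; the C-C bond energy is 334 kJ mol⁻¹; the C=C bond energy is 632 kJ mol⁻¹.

Bonds broken (reactants):
  C-C: 3 × 334 = 1002
  C-H: 10 × 408 = 4080
  Σ(broken) = 5082 kJ
Bonds formed (products):
  C-H: 8 × 408 = 3264
  C=C: 2 × 632 = 1264
  H-H: 1 × 419 = 419
  Σ(formed) = 4947 kJ
ΔH = Σ(broken) − Σ(formed) = 5082 − 4947 = +135 kJ

ΔH ≈ +135 kJ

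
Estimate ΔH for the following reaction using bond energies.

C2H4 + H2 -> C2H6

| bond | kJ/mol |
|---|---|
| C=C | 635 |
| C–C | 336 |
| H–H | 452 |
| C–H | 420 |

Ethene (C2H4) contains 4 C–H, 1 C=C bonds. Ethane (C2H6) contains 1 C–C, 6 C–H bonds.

Bonds broken (reactants):
  C–H: 4 × 420 = 1680
  C=C: 1 × 635 = 635
  H–H: 1 × 452 = 452
  Σ(broken) = 2767 kJ
Bonds formed (products):
  C–C: 1 × 336 = 336
  C–H: 6 × 420 = 2520
  Σ(formed) = 2856 kJ
ΔH = Σ(broken) − Σ(formed) = 2767 − 2856 = −89 kJ

ΔH ≈ −89 kJ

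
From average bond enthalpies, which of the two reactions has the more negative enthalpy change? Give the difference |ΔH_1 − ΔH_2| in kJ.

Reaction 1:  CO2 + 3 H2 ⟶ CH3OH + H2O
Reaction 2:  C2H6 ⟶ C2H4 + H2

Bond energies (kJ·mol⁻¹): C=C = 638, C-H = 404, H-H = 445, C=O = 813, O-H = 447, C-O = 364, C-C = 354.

Reaction 1:
  Bonds broken (reactants):
    C=O: 2 × 813 = 1626
    H-H: 3 × 445 = 1335
    Σ(broken) = 2961 kJ
  Bonds formed (products):
    C-H: 3 × 404 = 1212
    C-O: 1 × 364 = 364
    O-H: 3 × 447 = 1341
    Σ(formed) = 2917 kJ
  ΔH_1 = 2961 − 2917 = +44 kJ
Reaction 2:
  Bonds broken (reactants):
    C-C: 1 × 354 = 354
    C-H: 6 × 404 = 2424
    Σ(broken) = 2778 kJ
  Bonds formed (products):
    C-H: 4 × 404 = 1616
    C=C: 1 × 638 = 638
    H-H: 1 × 445 = 445
    Σ(formed) = 2699 kJ
  ΔH_2 = 2778 − 2699 = +79 kJ
ΔH_1 − ΔH_2 = −35 kJ, so reaction 1 has the more negative ΔH; |ΔH_1 − ΔH_2| = 35 kJ.

Reaction 1, by 35 kJ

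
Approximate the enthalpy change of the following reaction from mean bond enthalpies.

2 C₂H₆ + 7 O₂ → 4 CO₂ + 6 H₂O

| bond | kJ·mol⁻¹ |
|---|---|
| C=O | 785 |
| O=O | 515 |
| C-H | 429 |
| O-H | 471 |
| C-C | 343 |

Bonds broken (reactants):
  C-C: 2 × 343 = 686
  C-H: 12 × 429 = 5148
  O=O: 7 × 515 = 3605
  Σ(broken) = 9439 kJ
Bonds formed (products):
  C=O: 8 × 785 = 6280
  O-H: 12 × 471 = 5652
  Σ(formed) = 11932 kJ
ΔH = Σ(broken) − Σ(formed) = 9439 − 11932 = −2493 kJ

ΔH ≈ −2493 kJ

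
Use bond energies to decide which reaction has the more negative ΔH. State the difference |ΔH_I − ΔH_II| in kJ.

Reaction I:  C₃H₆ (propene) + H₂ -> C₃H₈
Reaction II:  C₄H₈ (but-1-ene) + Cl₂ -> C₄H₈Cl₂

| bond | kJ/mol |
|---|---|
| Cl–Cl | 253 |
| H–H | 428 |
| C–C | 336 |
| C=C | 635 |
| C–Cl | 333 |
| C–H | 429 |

Reaction I, by 17 kJ

Reaction I:
  Bonds broken (reactants):
    C–C: 1 × 336 = 336
    C–H: 6 × 429 = 2574
    C=C: 1 × 635 = 635
    H–H: 1 × 428 = 428
    Σ(broken) = 3973 kJ
  Bonds formed (products):
    C–C: 2 × 336 = 672
    C–H: 8 × 429 = 3432
    Σ(formed) = 4104 kJ
  ΔH_I = 3973 − 4104 = −131 kJ
Reaction II:
  Bonds broken (reactants):
    C–C: 2 × 336 = 672
    C–H: 8 × 429 = 3432
    C=C: 1 × 635 = 635
    Cl–Cl: 1 × 253 = 253
    Σ(broken) = 4992 kJ
  Bonds formed (products):
    C–C: 3 × 336 = 1008
    C–Cl: 2 × 333 = 666
    C–H: 8 × 429 = 3432
    Σ(formed) = 5106 kJ
  ΔH_II = 4992 − 5106 = −114 kJ
ΔH_I − ΔH_II = −17 kJ, so reaction I has the more negative ΔH; |ΔH_I − ΔH_II| = 17 kJ.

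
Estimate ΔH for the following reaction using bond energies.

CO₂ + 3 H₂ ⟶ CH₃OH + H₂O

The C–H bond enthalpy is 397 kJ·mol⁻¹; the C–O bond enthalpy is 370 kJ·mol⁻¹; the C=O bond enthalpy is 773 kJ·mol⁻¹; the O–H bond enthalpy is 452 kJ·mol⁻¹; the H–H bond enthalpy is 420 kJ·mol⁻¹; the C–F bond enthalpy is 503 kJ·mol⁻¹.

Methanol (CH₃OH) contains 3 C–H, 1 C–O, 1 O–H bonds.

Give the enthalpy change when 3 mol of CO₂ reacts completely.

Bonds broken (reactants):
  C=O: 2 × 773 = 1546
  H–H: 3 × 420 = 1260
  Σ(broken) = 2806 kJ
Bonds formed (products):
  C–H: 3 × 397 = 1191
  C–O: 1 × 370 = 370
  O–H: 3 × 452 = 1356
  Σ(formed) = 2917 kJ
ΔH = Σ(broken) − Σ(formed) = 2806 − 2917 = −111 kJ
For 3× the reaction as written: 3 × (−111) = −333 kJ

ΔH = −333 kJ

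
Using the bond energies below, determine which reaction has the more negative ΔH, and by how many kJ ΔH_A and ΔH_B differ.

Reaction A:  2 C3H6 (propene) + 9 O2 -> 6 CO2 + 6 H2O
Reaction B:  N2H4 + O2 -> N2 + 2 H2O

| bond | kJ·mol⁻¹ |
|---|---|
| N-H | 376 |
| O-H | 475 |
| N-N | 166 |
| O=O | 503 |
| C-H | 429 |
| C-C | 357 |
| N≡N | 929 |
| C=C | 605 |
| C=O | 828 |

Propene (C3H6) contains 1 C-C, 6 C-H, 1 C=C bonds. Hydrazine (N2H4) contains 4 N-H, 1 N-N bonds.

Reaction A, by 3381 kJ

Reaction A:
  Bonds broken (reactants):
    C-C: 2 × 357 = 714
    C-H: 12 × 429 = 5148
    C=C: 2 × 605 = 1210
    O=O: 9 × 503 = 4527
    Σ(broken) = 11599 kJ
  Bonds formed (products):
    C=O: 12 × 828 = 9936
    O-H: 12 × 475 = 5700
    Σ(formed) = 15636 kJ
  ΔH_A = 11599 − 15636 = −4037 kJ
Reaction B:
  Bonds broken (reactants):
    N-H: 4 × 376 = 1504
    N-N: 1 × 166 = 166
    O=O: 1 × 503 = 503
    Σ(broken) = 2173 kJ
  Bonds formed (products):
    N≡N: 1 × 929 = 929
    O-H: 4 × 475 = 1900
    Σ(formed) = 2829 kJ
  ΔH_B = 2173 − 2829 = −656 kJ
ΔH_A − ΔH_B = −3381 kJ, so reaction A has the more negative ΔH; |ΔH_A − ΔH_B| = 3381 kJ.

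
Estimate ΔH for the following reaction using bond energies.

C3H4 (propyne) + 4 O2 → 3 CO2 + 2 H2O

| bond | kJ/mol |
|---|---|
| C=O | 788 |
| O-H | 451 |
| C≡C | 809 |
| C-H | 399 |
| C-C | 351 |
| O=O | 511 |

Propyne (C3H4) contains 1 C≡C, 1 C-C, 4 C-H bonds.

ΔH ≈ −1732 kJ

Bonds broken (reactants):
  C≡C: 1 × 809 = 809
  C-C: 1 × 351 = 351
  C-H: 4 × 399 = 1596
  O=O: 4 × 511 = 2044
  Σ(broken) = 4800 kJ
Bonds formed (products):
  C=O: 6 × 788 = 4728
  O-H: 4 × 451 = 1804
  Σ(formed) = 6532 kJ
ΔH = Σ(broken) − Σ(formed) = 4800 − 6532 = −1732 kJ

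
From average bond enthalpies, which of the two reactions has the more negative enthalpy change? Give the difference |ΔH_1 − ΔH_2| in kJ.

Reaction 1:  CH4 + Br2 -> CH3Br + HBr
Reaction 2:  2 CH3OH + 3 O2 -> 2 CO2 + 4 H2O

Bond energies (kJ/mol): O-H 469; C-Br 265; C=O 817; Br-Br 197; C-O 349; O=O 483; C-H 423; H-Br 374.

Reaction 2, by 1378 kJ

Reaction 1:
  Bonds broken (reactants):
    Br-Br: 1 × 197 = 197
    C-H: 4 × 423 = 1692
    Σ(broken) = 1889 kJ
  Bonds formed (products):
    C-Br: 1 × 265 = 265
    C-H: 3 × 423 = 1269
    H-Br: 1 × 374 = 374
    Σ(formed) = 1908 kJ
  ΔH_1 = 1889 − 1908 = −19 kJ
Reaction 2:
  Bonds broken (reactants):
    C-H: 6 × 423 = 2538
    C-O: 2 × 349 = 698
    O-H: 2 × 469 = 938
    O=O: 3 × 483 = 1449
    Σ(broken) = 5623 kJ
  Bonds formed (products):
    C=O: 4 × 817 = 3268
    O-H: 8 × 469 = 3752
    Σ(formed) = 7020 kJ
  ΔH_2 = 5623 − 7020 = −1397 kJ
ΔH_1 − ΔH_2 = +1378 kJ, so reaction 2 has the more negative ΔH; |ΔH_1 − ΔH_2| = 1378 kJ.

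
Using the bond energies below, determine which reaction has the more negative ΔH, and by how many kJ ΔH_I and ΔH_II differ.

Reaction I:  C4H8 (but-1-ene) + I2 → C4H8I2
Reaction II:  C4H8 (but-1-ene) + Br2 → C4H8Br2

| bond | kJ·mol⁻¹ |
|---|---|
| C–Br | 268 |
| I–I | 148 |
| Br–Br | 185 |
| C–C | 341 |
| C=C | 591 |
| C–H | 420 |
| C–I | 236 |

Reaction II, by 27 kJ

Reaction I:
  Bonds broken (reactants):
    C–C: 2 × 341 = 682
    C–H: 8 × 420 = 3360
    C=C: 1 × 591 = 591
    I–I: 1 × 148 = 148
    Σ(broken) = 4781 kJ
  Bonds formed (products):
    C–C: 3 × 341 = 1023
    C–H: 8 × 420 = 3360
    C–I: 2 × 236 = 472
    Σ(formed) = 4855 kJ
  ΔH_I = 4781 − 4855 = −74 kJ
Reaction II:
  Bonds broken (reactants):
    Br–Br: 1 × 185 = 185
    C–C: 2 × 341 = 682
    C–H: 8 × 420 = 3360
    C=C: 1 × 591 = 591
    Σ(broken) = 4818 kJ
  Bonds formed (products):
    C–Br: 2 × 268 = 536
    C–C: 3 × 341 = 1023
    C–H: 8 × 420 = 3360
    Σ(formed) = 4919 kJ
  ΔH_II = 4818 − 4919 = −101 kJ
ΔH_I − ΔH_II = +27 kJ, so reaction II has the more negative ΔH; |ΔH_I − ΔH_II| = 27 kJ.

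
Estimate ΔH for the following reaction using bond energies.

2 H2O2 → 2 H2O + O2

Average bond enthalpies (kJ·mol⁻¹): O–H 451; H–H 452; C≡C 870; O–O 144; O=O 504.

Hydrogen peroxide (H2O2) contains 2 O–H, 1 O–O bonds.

ΔH ≈ −216 kJ

Bonds broken (reactants):
  O–H: 4 × 451 = 1804
  O–O: 2 × 144 = 288
  Σ(broken) = 2092 kJ
Bonds formed (products):
  O–H: 4 × 451 = 1804
  O=O: 1 × 504 = 504
  Σ(formed) = 2308 kJ
ΔH = Σ(broken) − Σ(formed) = 2092 − 2308 = −216 kJ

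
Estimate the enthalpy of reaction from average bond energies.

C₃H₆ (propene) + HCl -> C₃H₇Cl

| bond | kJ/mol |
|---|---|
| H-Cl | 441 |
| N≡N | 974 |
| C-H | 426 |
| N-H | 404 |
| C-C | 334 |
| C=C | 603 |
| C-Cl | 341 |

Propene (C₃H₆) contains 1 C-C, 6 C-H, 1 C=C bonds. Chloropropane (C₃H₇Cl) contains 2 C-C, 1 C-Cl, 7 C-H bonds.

ΔH ≈ −57 kJ

Bonds broken (reactants):
  C-C: 1 × 334 = 334
  C-H: 6 × 426 = 2556
  C=C: 1 × 603 = 603
  H-Cl: 1 × 441 = 441
  Σ(broken) = 3934 kJ
Bonds formed (products):
  C-C: 2 × 334 = 668
  C-Cl: 1 × 341 = 341
  C-H: 7 × 426 = 2982
  Σ(formed) = 3991 kJ
ΔH = Σ(broken) − Σ(formed) = 3934 − 3991 = −57 kJ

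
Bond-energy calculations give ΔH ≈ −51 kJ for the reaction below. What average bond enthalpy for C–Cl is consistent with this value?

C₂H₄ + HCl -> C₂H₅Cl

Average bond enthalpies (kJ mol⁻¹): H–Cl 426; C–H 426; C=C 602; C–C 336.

D(C–Cl) ≈ 317 kJ/mol

Let D be the C–Cl bond energy.
Σ(broken) = 4×426 + 1×602 + 1×426 = 2732
Σ(formed) = 1×336 + 1×D + 5×426 = 2466 + D
ΔH = Σ(broken) − Σ(formed) = (2732) − (2466 + D) = +266 − D
Setting this equal to −51 kJ gives D = 317 kJ/mol.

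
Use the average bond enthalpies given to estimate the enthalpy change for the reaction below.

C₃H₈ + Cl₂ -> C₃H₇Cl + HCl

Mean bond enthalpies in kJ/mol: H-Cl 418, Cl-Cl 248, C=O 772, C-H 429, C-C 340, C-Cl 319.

Bonds broken (reactants):
  C-C: 2 × 340 = 680
  C-H: 8 × 429 = 3432
  Cl-Cl: 1 × 248 = 248
  Σ(broken) = 4360 kJ
Bonds formed (products):
  C-C: 2 × 340 = 680
  C-Cl: 1 × 319 = 319
  C-H: 7 × 429 = 3003
  H-Cl: 1 × 418 = 418
  Σ(formed) = 4420 kJ
ΔH = Σ(broken) − Σ(formed) = 4360 − 4420 = −60 kJ

ΔH ≈ −60 kJ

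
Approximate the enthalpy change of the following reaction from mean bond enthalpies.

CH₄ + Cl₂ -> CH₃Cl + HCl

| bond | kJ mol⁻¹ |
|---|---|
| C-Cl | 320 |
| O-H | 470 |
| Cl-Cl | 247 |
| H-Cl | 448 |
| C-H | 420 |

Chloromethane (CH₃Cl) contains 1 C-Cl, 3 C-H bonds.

Bonds broken (reactants):
  C-H: 4 × 420 = 1680
  Cl-Cl: 1 × 247 = 247
  Σ(broken) = 1927 kJ
Bonds formed (products):
  C-Cl: 1 × 320 = 320
  C-H: 3 × 420 = 1260
  H-Cl: 1 × 448 = 448
  Σ(formed) = 2028 kJ
ΔH = Σ(broken) − Σ(formed) = 1927 − 2028 = −101 kJ

ΔH ≈ −101 kJ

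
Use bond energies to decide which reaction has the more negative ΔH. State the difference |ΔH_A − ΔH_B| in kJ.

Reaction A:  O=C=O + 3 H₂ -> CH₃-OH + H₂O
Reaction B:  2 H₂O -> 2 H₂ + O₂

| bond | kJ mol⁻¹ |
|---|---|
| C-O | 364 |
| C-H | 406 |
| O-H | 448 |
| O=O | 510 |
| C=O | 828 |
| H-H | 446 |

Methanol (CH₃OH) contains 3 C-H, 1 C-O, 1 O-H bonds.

Reaction A:
  Bonds broken (reactants):
    C=O: 2 × 828 = 1656
    H-H: 3 × 446 = 1338
    Σ(broken) = 2994 kJ
  Bonds formed (products):
    C-H: 3 × 406 = 1218
    C-O: 1 × 364 = 364
    O-H: 3 × 448 = 1344
    Σ(formed) = 2926 kJ
  ΔH_A = 2994 − 2926 = +68 kJ
Reaction B:
  Bonds broken (reactants):
    O-H: 4 × 448 = 1792
    Σ(broken) = 1792 kJ
  Bonds formed (products):
    H-H: 2 × 446 = 892
    O=O: 1 × 510 = 510
    Σ(formed) = 1402 kJ
  ΔH_B = 1792 − 1402 = +390 kJ
ΔH_A − ΔH_B = −322 kJ, so reaction A has the more negative ΔH; |ΔH_A − ΔH_B| = 322 kJ.

Reaction A, by 322 kJ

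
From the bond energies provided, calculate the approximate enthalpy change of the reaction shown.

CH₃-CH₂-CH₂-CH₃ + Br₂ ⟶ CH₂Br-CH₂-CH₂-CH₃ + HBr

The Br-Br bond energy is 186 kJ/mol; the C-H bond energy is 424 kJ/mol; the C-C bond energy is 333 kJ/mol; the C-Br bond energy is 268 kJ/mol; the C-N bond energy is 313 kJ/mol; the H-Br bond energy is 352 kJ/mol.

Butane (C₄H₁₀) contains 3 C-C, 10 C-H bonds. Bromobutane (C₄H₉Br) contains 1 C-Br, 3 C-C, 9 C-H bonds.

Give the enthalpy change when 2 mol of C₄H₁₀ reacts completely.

ΔH = −20 kJ

Bonds broken (reactants):
  Br-Br: 1 × 186 = 186
  C-C: 3 × 333 = 999
  C-H: 10 × 424 = 4240
  Σ(broken) = 5425 kJ
Bonds formed (products):
  C-Br: 1 × 268 = 268
  C-C: 3 × 333 = 999
  C-H: 9 × 424 = 3816
  H-Br: 1 × 352 = 352
  Σ(formed) = 5435 kJ
ΔH = Σ(broken) − Σ(formed) = 5425 − 5435 = −10 kJ
For 2× the reaction as written: 2 × (−10) = −20 kJ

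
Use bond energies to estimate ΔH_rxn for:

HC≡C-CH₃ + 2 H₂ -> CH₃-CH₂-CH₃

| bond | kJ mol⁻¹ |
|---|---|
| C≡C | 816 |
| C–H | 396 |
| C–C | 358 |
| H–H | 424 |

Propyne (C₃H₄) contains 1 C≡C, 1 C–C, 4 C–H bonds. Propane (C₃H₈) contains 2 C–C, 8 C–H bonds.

ΔH ≈ −278 kJ

Bonds broken (reactants):
  C≡C: 1 × 816 = 816
  C–C: 1 × 358 = 358
  C–H: 4 × 396 = 1584
  H–H: 2 × 424 = 848
  Σ(broken) = 3606 kJ
Bonds formed (products):
  C–C: 2 × 358 = 716
  C–H: 8 × 396 = 3168
  Σ(formed) = 3884 kJ
ΔH = Σ(broken) − Σ(formed) = 3606 − 3884 = −278 kJ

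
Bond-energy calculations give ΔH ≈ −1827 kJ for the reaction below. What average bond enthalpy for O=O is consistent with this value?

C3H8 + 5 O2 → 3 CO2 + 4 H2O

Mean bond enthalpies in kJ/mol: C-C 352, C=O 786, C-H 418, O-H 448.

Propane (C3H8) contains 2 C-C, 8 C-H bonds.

Let D be the O=O bond energy.
Σ(broken) = 2×352 + 8×418 + 5×D = 4048 + 5D
Σ(formed) = 6×786 + 8×448 = 8300
ΔH = Σ(broken) − Σ(formed) = (4048 + 5D) − (8300) = −4252 + 5D
Setting this equal to −1827 kJ gives 5D = 2425, so D = 485 kJ/mol.

D(O=O) ≈ 485 kJ/mol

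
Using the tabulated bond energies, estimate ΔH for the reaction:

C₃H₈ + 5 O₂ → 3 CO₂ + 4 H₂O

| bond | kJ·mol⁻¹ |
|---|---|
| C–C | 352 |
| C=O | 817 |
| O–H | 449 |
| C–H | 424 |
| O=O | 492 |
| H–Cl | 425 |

Bonds broken (reactants):
  C–C: 2 × 352 = 704
  C–H: 8 × 424 = 3392
  O=O: 5 × 492 = 2460
  Σ(broken) = 6556 kJ
Bonds formed (products):
  C=O: 6 × 817 = 4902
  O–H: 8 × 449 = 3592
  Σ(formed) = 8494 kJ
ΔH = Σ(broken) − Σ(formed) = 6556 − 8494 = −1938 kJ

ΔH ≈ −1938 kJ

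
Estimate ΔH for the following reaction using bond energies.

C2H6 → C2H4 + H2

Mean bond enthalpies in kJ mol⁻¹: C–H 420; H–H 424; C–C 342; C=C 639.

ΔH ≈ +119 kJ

Bonds broken (reactants):
  C–C: 1 × 342 = 342
  C–H: 6 × 420 = 2520
  Σ(broken) = 2862 kJ
Bonds formed (products):
  C–H: 4 × 420 = 1680
  C=C: 1 × 639 = 639
  H–H: 1 × 424 = 424
  Σ(formed) = 2743 kJ
ΔH = Σ(broken) − Σ(formed) = 2862 − 2743 = +119 kJ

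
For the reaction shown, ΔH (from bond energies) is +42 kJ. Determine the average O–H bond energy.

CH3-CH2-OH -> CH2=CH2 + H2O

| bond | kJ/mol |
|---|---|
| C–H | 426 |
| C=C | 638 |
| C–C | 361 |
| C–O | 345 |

D(O–H) ≈ 452 kJ/mol

Let D be the O–H bond energy.
Σ(broken) = 1×361 + 5×426 + 1×345 + 1×D = 2836 + D
Σ(formed) = 4×426 + 1×638 + 2×D = 2342 + 2D
ΔH = Σ(broken) − Σ(formed) = (2836 + D) − (2342 + 2D) = +494 − D
Setting this equal to +42 kJ gives D = 452 kJ/mol.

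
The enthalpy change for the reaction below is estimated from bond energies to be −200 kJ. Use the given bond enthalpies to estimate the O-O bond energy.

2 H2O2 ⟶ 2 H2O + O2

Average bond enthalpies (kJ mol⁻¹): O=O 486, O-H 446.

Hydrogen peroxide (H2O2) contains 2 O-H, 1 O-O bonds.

D(O-O) ≈ 143 kJ/mol

Let D be the O-O bond energy.
Σ(broken) = 4×446 + 2×D = 1784 + 2D
Σ(formed) = 4×446 + 1×486 = 2270
ΔH = Σ(broken) − Σ(formed) = (1784 + 2D) − (2270) = −486 + 2D
Setting this equal to −200 kJ gives 2D = 286, so D = 143 kJ/mol.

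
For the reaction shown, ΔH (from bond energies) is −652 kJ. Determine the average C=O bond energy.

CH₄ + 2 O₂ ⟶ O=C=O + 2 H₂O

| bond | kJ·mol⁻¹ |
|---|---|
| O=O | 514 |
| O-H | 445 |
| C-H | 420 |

D(C=O) ≈ 790 kJ/mol

Let D be the C=O bond energy.
Σ(broken) = 4×420 + 2×514 = 2708
Σ(formed) = 2×D + 4×445 = 1780 + 2D
ΔH = Σ(broken) − Σ(formed) = (2708) − (1780 + 2D) = +928 − 2D
Setting this equal to −652 kJ gives 2D = 1580, so D = 790 kJ/mol.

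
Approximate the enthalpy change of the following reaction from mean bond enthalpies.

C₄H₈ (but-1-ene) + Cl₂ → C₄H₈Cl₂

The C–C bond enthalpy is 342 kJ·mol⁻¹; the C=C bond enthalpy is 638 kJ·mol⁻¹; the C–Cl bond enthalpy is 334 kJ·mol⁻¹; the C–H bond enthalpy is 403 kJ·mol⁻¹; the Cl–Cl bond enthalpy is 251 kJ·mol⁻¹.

ΔH ≈ −121 kJ

Bonds broken (reactants):
  C–C: 2 × 342 = 684
  C–H: 8 × 403 = 3224
  C=C: 1 × 638 = 638
  Cl–Cl: 1 × 251 = 251
  Σ(broken) = 4797 kJ
Bonds formed (products):
  C–C: 3 × 342 = 1026
  C–Cl: 2 × 334 = 668
  C–H: 8 × 403 = 3224
  Σ(formed) = 4918 kJ
ΔH = Σ(broken) − Σ(formed) = 4797 − 4918 = −121 kJ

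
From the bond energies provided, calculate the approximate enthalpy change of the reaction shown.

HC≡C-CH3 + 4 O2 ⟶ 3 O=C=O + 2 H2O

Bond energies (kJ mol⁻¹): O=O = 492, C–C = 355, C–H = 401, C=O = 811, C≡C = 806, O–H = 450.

ΔH ≈ −1933 kJ

Bonds broken (reactants):
  C≡C: 1 × 806 = 806
  C–C: 1 × 355 = 355
  C–H: 4 × 401 = 1604
  O=O: 4 × 492 = 1968
  Σ(broken) = 4733 kJ
Bonds formed (products):
  C=O: 6 × 811 = 4866
  O–H: 4 × 450 = 1800
  Σ(formed) = 6666 kJ
ΔH = Σ(broken) − Σ(formed) = 4733 − 6666 = −1933 kJ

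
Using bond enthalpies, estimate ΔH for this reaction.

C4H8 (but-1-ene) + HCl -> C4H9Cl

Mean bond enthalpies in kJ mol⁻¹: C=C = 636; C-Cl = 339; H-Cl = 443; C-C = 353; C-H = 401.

ΔH ≈ −14 kJ

Bonds broken (reactants):
  C-C: 2 × 353 = 706
  C-H: 8 × 401 = 3208
  C=C: 1 × 636 = 636
  H-Cl: 1 × 443 = 443
  Σ(broken) = 4993 kJ
Bonds formed (products):
  C-C: 3 × 353 = 1059
  C-Cl: 1 × 339 = 339
  C-H: 9 × 401 = 3609
  Σ(formed) = 5007 kJ
ΔH = Σ(broken) − Σ(formed) = 4993 − 5007 = −14 kJ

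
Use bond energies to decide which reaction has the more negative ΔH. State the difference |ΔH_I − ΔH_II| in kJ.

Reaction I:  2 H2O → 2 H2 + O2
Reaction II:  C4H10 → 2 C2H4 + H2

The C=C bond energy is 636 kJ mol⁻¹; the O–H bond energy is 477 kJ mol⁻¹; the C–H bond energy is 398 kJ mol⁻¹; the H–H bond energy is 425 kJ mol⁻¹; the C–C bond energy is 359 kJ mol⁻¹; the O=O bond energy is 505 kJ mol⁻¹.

Reaction II, by 377 kJ

Reaction I:
  Bonds broken (reactants):
    O–H: 4 × 477 = 1908
    Σ(broken) = 1908 kJ
  Bonds formed (products):
    H–H: 2 × 425 = 850
    O=O: 1 × 505 = 505
    Σ(formed) = 1355 kJ
  ΔH_I = 1908 − 1355 = +553 kJ
Reaction II:
  Bonds broken (reactants):
    C–C: 3 × 359 = 1077
    C–H: 10 × 398 = 3980
    Σ(broken) = 5057 kJ
  Bonds formed (products):
    C–H: 8 × 398 = 3184
    C=C: 2 × 636 = 1272
    H–H: 1 × 425 = 425
    Σ(formed) = 4881 kJ
  ΔH_II = 5057 − 4881 = +176 kJ
ΔH_I − ΔH_II = +377 kJ, so reaction II has the more negative ΔH; |ΔH_I − ΔH_II| = 377 kJ.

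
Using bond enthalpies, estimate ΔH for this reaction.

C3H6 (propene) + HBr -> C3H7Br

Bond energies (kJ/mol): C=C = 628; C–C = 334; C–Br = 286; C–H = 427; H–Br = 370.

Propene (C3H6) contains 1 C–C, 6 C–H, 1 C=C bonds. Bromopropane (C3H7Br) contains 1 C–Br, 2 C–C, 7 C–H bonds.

ΔH ≈ −49 kJ

Bonds broken (reactants):
  C–C: 1 × 334 = 334
  C–H: 6 × 427 = 2562
  C=C: 1 × 628 = 628
  H–Br: 1 × 370 = 370
  Σ(broken) = 3894 kJ
Bonds formed (products):
  C–Br: 1 × 286 = 286
  C–C: 2 × 334 = 668
  C–H: 7 × 427 = 2989
  Σ(formed) = 3943 kJ
ΔH = Σ(broken) − Σ(formed) = 3894 − 3943 = −49 kJ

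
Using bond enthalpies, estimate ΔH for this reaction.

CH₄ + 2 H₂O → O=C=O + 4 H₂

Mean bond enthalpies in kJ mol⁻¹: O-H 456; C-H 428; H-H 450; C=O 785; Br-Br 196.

Bonds broken (reactants):
  C-H: 4 × 428 = 1712
  O-H: 4 × 456 = 1824
  Σ(broken) = 3536 kJ
Bonds formed (products):
  C=O: 2 × 785 = 1570
  H-H: 4 × 450 = 1800
  Σ(formed) = 3370 kJ
ΔH = Σ(broken) − Σ(formed) = 3536 − 3370 = +166 kJ

ΔH ≈ +166 kJ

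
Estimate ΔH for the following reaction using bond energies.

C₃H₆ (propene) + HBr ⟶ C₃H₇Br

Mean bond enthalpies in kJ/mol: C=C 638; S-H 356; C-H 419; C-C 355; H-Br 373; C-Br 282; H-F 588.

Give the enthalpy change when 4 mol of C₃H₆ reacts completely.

Bonds broken (reactants):
  C-C: 1 × 355 = 355
  C-H: 6 × 419 = 2514
  C=C: 1 × 638 = 638
  H-Br: 1 × 373 = 373
  Σ(broken) = 3880 kJ
Bonds formed (products):
  C-Br: 1 × 282 = 282
  C-C: 2 × 355 = 710
  C-H: 7 × 419 = 2933
  Σ(formed) = 3925 kJ
ΔH = Σ(broken) − Σ(formed) = 3880 − 3925 = −45 kJ
For 4× the reaction as written: 4 × (−45) = −180 kJ

ΔH = −180 kJ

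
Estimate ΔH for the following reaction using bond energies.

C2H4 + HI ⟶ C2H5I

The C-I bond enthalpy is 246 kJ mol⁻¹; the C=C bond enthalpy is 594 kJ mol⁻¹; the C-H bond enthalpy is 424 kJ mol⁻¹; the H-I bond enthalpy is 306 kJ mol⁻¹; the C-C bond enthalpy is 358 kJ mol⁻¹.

ΔH ≈ −128 kJ

Bonds broken (reactants):
  C-H: 4 × 424 = 1696
  C=C: 1 × 594 = 594
  H-I: 1 × 306 = 306
  Σ(broken) = 2596 kJ
Bonds formed (products):
  C-C: 1 × 358 = 358
  C-H: 5 × 424 = 2120
  C-I: 1 × 246 = 246
  Σ(formed) = 2724 kJ
ΔH = Σ(broken) − Σ(formed) = 2596 − 2724 = −128 kJ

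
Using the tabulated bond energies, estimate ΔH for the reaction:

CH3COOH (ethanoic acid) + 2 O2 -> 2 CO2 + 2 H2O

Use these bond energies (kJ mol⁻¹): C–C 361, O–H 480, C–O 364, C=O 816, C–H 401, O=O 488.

ΔH ≈ −984 kJ

Bonds broken (reactants):
  C–C: 1 × 361 = 361
  C–H: 3 × 401 = 1203
  C–O: 1 × 364 = 364
  C=O: 1 × 816 = 816
  O–H: 1 × 480 = 480
  O=O: 2 × 488 = 976
  Σ(broken) = 4200 kJ
Bonds formed (products):
  C=O: 4 × 816 = 3264
  O–H: 4 × 480 = 1920
  Σ(formed) = 5184 kJ
ΔH = Σ(broken) − Σ(formed) = 4200 − 5184 = −984 kJ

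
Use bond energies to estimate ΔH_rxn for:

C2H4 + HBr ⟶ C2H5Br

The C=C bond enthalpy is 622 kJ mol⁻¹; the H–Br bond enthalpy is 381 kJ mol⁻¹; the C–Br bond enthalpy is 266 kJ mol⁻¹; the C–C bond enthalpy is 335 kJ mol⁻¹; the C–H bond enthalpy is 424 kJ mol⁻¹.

Bonds broken (reactants):
  C–H: 4 × 424 = 1696
  C=C: 1 × 622 = 622
  H–Br: 1 × 381 = 381
  Σ(broken) = 2699 kJ
Bonds formed (products):
  C–Br: 1 × 266 = 266
  C–C: 1 × 335 = 335
  C–H: 5 × 424 = 2120
  Σ(formed) = 2721 kJ
ΔH = Σ(broken) − Σ(formed) = 2699 − 2721 = −22 kJ

ΔH ≈ −22 kJ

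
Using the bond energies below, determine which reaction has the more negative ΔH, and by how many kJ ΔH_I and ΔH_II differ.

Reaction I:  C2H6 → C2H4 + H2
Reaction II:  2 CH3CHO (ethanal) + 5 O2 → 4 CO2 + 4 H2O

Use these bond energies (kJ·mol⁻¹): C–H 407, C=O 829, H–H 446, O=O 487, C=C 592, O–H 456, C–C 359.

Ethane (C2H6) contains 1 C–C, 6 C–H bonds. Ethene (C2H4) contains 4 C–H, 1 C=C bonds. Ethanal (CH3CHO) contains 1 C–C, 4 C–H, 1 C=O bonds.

Reaction I:
  Bonds broken (reactants):
    C–C: 1 × 359 = 359
    C–H: 6 × 407 = 2442
    Σ(broken) = 2801 kJ
  Bonds formed (products):
    C–H: 4 × 407 = 1628
    C=C: 1 × 592 = 592
    H–H: 1 × 446 = 446
    Σ(formed) = 2666 kJ
  ΔH_I = 2801 − 2666 = +135 kJ
Reaction II:
  Bonds broken (reactants):
    C–C: 2 × 359 = 718
    C–H: 8 × 407 = 3256
    C=O: 2 × 829 = 1658
    O=O: 5 × 487 = 2435
    Σ(broken) = 8067 kJ
  Bonds formed (products):
    C=O: 8 × 829 = 6632
    O–H: 8 × 456 = 3648
    Σ(formed) = 10280 kJ
  ΔH_II = 8067 − 10280 = −2213 kJ
ΔH_I − ΔH_II = +2348 kJ, so reaction II has the more negative ΔH; |ΔH_I − ΔH_II| = 2348 kJ.

Reaction II, by 2348 kJ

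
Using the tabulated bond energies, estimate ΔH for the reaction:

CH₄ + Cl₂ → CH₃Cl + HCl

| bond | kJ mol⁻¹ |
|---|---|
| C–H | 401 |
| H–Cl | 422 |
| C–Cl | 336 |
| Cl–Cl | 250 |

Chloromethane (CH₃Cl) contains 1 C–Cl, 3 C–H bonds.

Bonds broken (reactants):
  C–H: 4 × 401 = 1604
  Cl–Cl: 1 × 250 = 250
  Σ(broken) = 1854 kJ
Bonds formed (products):
  C–Cl: 1 × 336 = 336
  C–H: 3 × 401 = 1203
  H–Cl: 1 × 422 = 422
  Σ(formed) = 1961 kJ
ΔH = Σ(broken) − Σ(formed) = 1854 − 1961 = −107 kJ

ΔH ≈ −107 kJ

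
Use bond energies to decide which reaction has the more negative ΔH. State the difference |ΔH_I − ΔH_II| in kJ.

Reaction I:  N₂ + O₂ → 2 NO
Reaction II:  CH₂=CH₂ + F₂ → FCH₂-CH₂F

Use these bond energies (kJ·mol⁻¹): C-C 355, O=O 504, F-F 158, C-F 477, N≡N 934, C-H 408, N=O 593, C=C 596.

Reaction II, by 807 kJ

Reaction I:
  Bonds broken (reactants):
    N≡N: 1 × 934 = 934
    O=O: 1 × 504 = 504
    Σ(broken) = 1438 kJ
  Bonds formed (products):
    N=O: 2 × 593 = 1186
    Σ(formed) = 1186 kJ
  ΔH_I = 1438 − 1186 = +252 kJ
Reaction II:
  Bonds broken (reactants):
    C-H: 4 × 408 = 1632
    C=C: 1 × 596 = 596
    F-F: 1 × 158 = 158
    Σ(broken) = 2386 kJ
  Bonds formed (products):
    C-C: 1 × 355 = 355
    C-F: 2 × 477 = 954
    C-H: 4 × 408 = 1632
    Σ(formed) = 2941 kJ
  ΔH_II = 2386 − 2941 = −555 kJ
ΔH_I − ΔH_II = +807 kJ, so reaction II has the more negative ΔH; |ΔH_I − ΔH_II| = 807 kJ.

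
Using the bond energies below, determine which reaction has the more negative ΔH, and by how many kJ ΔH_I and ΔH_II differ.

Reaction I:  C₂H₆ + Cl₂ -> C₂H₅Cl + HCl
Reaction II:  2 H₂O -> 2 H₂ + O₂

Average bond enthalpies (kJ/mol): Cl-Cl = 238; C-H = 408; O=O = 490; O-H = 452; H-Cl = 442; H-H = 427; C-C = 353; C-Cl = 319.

Reaction I:
  Bonds broken (reactants):
    C-C: 1 × 353 = 353
    C-H: 6 × 408 = 2448
    Cl-Cl: 1 × 238 = 238
    Σ(broken) = 3039 kJ
  Bonds formed (products):
    C-C: 1 × 353 = 353
    C-Cl: 1 × 319 = 319
    C-H: 5 × 408 = 2040
    H-Cl: 1 × 442 = 442
    Σ(formed) = 3154 kJ
  ΔH_I = 3039 − 3154 = −115 kJ
Reaction II:
  Bonds broken (reactants):
    O-H: 4 × 452 = 1808
    Σ(broken) = 1808 kJ
  Bonds formed (products):
    H-H: 2 × 427 = 854
    O=O: 1 × 490 = 490
    Σ(formed) = 1344 kJ
  ΔH_II = 1808 − 1344 = +464 kJ
ΔH_I − ΔH_II = −579 kJ, so reaction I has the more negative ΔH; |ΔH_I − ΔH_II| = 579 kJ.

Reaction I, by 579 kJ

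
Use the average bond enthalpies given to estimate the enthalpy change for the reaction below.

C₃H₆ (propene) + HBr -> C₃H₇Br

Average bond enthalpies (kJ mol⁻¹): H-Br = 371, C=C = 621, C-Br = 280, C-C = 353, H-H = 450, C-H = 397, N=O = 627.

ΔH ≈ −38 kJ

Bonds broken (reactants):
  C-C: 1 × 353 = 353
  C-H: 6 × 397 = 2382
  C=C: 1 × 621 = 621
  H-Br: 1 × 371 = 371
  Σ(broken) = 3727 kJ
Bonds formed (products):
  C-Br: 1 × 280 = 280
  C-C: 2 × 353 = 706
  C-H: 7 × 397 = 2779
  Σ(formed) = 3765 kJ
ΔH = Σ(broken) − Σ(formed) = 3727 − 3765 = −38 kJ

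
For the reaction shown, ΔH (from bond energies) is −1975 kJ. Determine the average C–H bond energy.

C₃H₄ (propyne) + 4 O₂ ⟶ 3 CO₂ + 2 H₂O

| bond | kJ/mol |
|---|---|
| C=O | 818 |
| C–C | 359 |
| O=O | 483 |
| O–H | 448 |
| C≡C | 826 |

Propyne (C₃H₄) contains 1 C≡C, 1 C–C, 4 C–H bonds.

Let D be the C–H bond energy.
Σ(broken) = 1×826 + 1×359 + 4×D + 4×483 = 3117 + 4D
Σ(formed) = 6×818 + 4×448 = 6700
ΔH = Σ(broken) − Σ(formed) = (3117 + 4D) − (6700) = −3583 + 4D
Setting this equal to −1975 kJ gives 4D = 1608, so D = 402 kJ/mol.

D(C–H) ≈ 402 kJ/mol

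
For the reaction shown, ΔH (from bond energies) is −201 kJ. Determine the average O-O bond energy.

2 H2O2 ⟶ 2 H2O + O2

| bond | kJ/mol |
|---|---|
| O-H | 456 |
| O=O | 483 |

D(O-O) ≈ 141 kJ/mol

Let D be the O-O bond energy.
Σ(broken) = 4×456 + 2×D = 1824 + 2D
Σ(formed) = 4×456 + 1×483 = 2307
ΔH = Σ(broken) − Σ(formed) = (1824 + 2D) − (2307) = −483 + 2D
Setting this equal to −201 kJ gives 2D = 282, so D = 141 kJ/mol.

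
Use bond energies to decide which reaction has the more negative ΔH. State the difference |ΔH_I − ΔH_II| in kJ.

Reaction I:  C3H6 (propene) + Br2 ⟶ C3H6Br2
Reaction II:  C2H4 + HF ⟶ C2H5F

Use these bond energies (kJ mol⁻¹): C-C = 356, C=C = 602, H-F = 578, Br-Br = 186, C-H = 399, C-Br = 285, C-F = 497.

Reaction I, by 66 kJ

Reaction I:
  Bonds broken (reactants):
    Br-Br: 1 × 186 = 186
    C-C: 1 × 356 = 356
    C-H: 6 × 399 = 2394
    C=C: 1 × 602 = 602
    Σ(broken) = 3538 kJ
  Bonds formed (products):
    C-Br: 2 × 285 = 570
    C-C: 2 × 356 = 712
    C-H: 6 × 399 = 2394
    Σ(formed) = 3676 kJ
  ΔH_I = 3538 − 3676 = −138 kJ
Reaction II:
  Bonds broken (reactants):
    C-H: 4 × 399 = 1596
    C=C: 1 × 602 = 602
    H-F: 1 × 578 = 578
    Σ(broken) = 2776 kJ
  Bonds formed (products):
    C-C: 1 × 356 = 356
    C-F: 1 × 497 = 497
    C-H: 5 × 399 = 1995
    Σ(formed) = 2848 kJ
  ΔH_II = 2776 − 2848 = −72 kJ
ΔH_I − ΔH_II = −66 kJ, so reaction I has the more negative ΔH; |ΔH_I − ΔH_II| = 66 kJ.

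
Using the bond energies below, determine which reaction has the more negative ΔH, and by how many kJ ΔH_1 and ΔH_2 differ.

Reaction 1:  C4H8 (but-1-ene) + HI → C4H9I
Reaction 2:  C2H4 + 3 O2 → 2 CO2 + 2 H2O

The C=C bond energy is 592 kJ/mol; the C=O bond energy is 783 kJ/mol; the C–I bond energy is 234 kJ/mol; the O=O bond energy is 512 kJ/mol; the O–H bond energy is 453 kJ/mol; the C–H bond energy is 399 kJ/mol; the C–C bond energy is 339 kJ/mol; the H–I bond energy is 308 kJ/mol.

Reaction 1:
  Bonds broken (reactants):
    C–C: 2 × 339 = 678
    C–H: 8 × 399 = 3192
    C=C: 1 × 592 = 592
    H–I: 1 × 308 = 308
    Σ(broken) = 4770 kJ
  Bonds formed (products):
    C–C: 3 × 339 = 1017
    C–H: 9 × 399 = 3591
    C–I: 1 × 234 = 234
    Σ(formed) = 4842 kJ
  ΔH_1 = 4770 − 4842 = −72 kJ
Reaction 2:
  Bonds broken (reactants):
    C–H: 4 × 399 = 1596
    C=C: 1 × 592 = 592
    O=O: 3 × 512 = 1536
    Σ(broken) = 3724 kJ
  Bonds formed (products):
    C=O: 4 × 783 = 3132
    O–H: 4 × 453 = 1812
    Σ(formed) = 4944 kJ
  ΔH_2 = 3724 − 4944 = −1220 kJ
ΔH_1 − ΔH_2 = +1148 kJ, so reaction 2 has the more negative ΔH; |ΔH_1 − ΔH_2| = 1148 kJ.

Reaction 2, by 1148 kJ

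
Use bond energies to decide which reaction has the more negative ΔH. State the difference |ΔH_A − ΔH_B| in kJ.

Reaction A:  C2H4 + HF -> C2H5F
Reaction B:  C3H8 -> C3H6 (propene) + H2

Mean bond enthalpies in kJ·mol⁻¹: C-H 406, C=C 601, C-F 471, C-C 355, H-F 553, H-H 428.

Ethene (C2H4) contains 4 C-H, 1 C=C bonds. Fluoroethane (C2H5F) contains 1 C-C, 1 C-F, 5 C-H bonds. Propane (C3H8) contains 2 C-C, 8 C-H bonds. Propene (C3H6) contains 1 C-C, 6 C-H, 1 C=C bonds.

Reaction A:
  Bonds broken (reactants):
    C-H: 4 × 406 = 1624
    C=C: 1 × 601 = 601
    H-F: 1 × 553 = 553
    Σ(broken) = 2778 kJ
  Bonds formed (products):
    C-C: 1 × 355 = 355
    C-F: 1 × 471 = 471
    C-H: 5 × 406 = 2030
    Σ(formed) = 2856 kJ
  ΔH_A = 2778 − 2856 = −78 kJ
Reaction B:
  Bonds broken (reactants):
    C-C: 2 × 355 = 710
    C-H: 8 × 406 = 3248
    Σ(broken) = 3958 kJ
  Bonds formed (products):
    C-C: 1 × 355 = 355
    C-H: 6 × 406 = 2436
    C=C: 1 × 601 = 601
    H-H: 1 × 428 = 428
    Σ(formed) = 3820 kJ
  ΔH_B = 3958 − 3820 = +138 kJ
ΔH_A − ΔH_B = −216 kJ, so reaction A has the more negative ΔH; |ΔH_A − ΔH_B| = 216 kJ.

Reaction A, by 216 kJ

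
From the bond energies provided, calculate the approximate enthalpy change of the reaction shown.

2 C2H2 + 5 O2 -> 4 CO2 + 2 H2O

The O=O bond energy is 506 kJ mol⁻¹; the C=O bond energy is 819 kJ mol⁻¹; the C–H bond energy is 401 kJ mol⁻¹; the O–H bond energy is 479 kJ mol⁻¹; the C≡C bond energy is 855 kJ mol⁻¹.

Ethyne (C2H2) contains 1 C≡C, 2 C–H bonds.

ΔH ≈ −2624 kJ

Bonds broken (reactants):
  C≡C: 2 × 855 = 1710
  C–H: 4 × 401 = 1604
  O=O: 5 × 506 = 2530
  Σ(broken) = 5844 kJ
Bonds formed (products):
  C=O: 8 × 819 = 6552
  O–H: 4 × 479 = 1916
  Σ(formed) = 8468 kJ
ΔH = Σ(broken) − Σ(formed) = 5844 − 8468 = −2624 kJ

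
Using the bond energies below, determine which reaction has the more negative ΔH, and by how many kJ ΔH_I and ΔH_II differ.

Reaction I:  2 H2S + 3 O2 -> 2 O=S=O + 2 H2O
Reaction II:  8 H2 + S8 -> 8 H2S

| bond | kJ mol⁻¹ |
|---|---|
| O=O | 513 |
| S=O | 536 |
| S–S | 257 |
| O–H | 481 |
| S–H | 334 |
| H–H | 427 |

Reaction I, by 1321 kJ

Reaction I:
  Bonds broken (reactants):
    O=O: 3 × 513 = 1539
    S–H: 4 × 334 = 1336
    Σ(broken) = 2875 kJ
  Bonds formed (products):
    O–H: 4 × 481 = 1924
    S=O: 4 × 536 = 2144
    Σ(formed) = 4068 kJ
  ΔH_I = 2875 − 4068 = −1193 kJ
Reaction II:
  Bonds broken (reactants):
    H–H: 8 × 427 = 3416
    S–S: 8 × 257 = 2056
    Σ(broken) = 5472 kJ
  Bonds formed (products):
    S–H: 16 × 334 = 5344
    Σ(formed) = 5344 kJ
  ΔH_II = 5472 − 5344 = +128 kJ
ΔH_I − ΔH_II = −1321 kJ, so reaction I has the more negative ΔH; |ΔH_I − ΔH_II| = 1321 kJ.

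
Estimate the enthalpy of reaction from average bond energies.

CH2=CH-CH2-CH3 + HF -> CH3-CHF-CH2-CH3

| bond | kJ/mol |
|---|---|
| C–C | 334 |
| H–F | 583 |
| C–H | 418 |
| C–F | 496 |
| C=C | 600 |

Bonds broken (reactants):
  C–C: 2 × 334 = 668
  C–H: 8 × 418 = 3344
  C=C: 1 × 600 = 600
  H–F: 1 × 583 = 583
  Σ(broken) = 5195 kJ
Bonds formed (products):
  C–C: 3 × 334 = 1002
  C–F: 1 × 496 = 496
  C–H: 9 × 418 = 3762
  Σ(formed) = 5260 kJ
ΔH = Σ(broken) − Σ(formed) = 5195 − 5260 = −65 kJ

ΔH ≈ −65 kJ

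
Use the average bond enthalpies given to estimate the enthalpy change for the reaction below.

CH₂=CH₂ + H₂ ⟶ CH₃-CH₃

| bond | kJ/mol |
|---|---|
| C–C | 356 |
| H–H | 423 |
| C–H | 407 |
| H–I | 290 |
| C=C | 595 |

ΔH ≈ −152 kJ

Bonds broken (reactants):
  C–H: 4 × 407 = 1628
  C=C: 1 × 595 = 595
  H–H: 1 × 423 = 423
  Σ(broken) = 2646 kJ
Bonds formed (products):
  C–C: 1 × 356 = 356
  C–H: 6 × 407 = 2442
  Σ(formed) = 2798 kJ
ΔH = Σ(broken) − Σ(formed) = 2646 − 2798 = −152 kJ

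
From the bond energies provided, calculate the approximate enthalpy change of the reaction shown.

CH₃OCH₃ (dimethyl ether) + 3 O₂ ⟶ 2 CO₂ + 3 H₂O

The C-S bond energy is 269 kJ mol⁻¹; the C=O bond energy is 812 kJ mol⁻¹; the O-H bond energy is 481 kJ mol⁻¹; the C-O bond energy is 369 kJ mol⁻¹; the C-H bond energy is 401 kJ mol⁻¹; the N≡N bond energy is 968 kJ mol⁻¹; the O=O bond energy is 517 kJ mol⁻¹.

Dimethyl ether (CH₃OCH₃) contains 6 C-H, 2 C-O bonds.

ΔH ≈ −1439 kJ

Bonds broken (reactants):
  C-H: 6 × 401 = 2406
  C-O: 2 × 369 = 738
  O=O: 3 × 517 = 1551
  Σ(broken) = 4695 kJ
Bonds formed (products):
  C=O: 4 × 812 = 3248
  O-H: 6 × 481 = 2886
  Σ(formed) = 6134 kJ
ΔH = Σ(broken) − Σ(formed) = 4695 − 6134 = −1439 kJ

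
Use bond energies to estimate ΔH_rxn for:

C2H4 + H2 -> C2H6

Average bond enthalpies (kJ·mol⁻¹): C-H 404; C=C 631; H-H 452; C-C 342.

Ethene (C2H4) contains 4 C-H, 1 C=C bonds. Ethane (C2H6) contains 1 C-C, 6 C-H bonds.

Bonds broken (reactants):
  C-H: 4 × 404 = 1616
  C=C: 1 × 631 = 631
  H-H: 1 × 452 = 452
  Σ(broken) = 2699 kJ
Bonds formed (products):
  C-C: 1 × 342 = 342
  C-H: 6 × 404 = 2424
  Σ(formed) = 2766 kJ
ΔH = Σ(broken) − Σ(formed) = 2699 − 2766 = −67 kJ

ΔH ≈ −67 kJ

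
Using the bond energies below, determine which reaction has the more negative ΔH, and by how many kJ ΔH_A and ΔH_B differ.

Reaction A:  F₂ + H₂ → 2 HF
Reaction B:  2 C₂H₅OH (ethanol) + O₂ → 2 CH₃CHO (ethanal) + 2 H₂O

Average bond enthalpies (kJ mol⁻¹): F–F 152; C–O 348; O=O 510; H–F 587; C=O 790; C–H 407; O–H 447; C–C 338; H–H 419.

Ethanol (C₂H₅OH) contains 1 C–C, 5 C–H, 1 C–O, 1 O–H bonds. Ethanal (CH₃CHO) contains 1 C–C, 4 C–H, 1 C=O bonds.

Reaction A:
  Bonds broken (reactants):
    F–F: 1 × 152 = 152
    H–H: 1 × 419 = 419
    Σ(broken) = 571 kJ
  Bonds formed (products):
    H–F: 2 × 587 = 1174
    Σ(formed) = 1174 kJ
  ΔH_A = 571 − 1174 = −603 kJ
Reaction B:
  Bonds broken (reactants):
    C–C: 2 × 338 = 676
    C–H: 10 × 407 = 4070
    C–O: 2 × 348 = 696
    O–H: 2 × 447 = 894
    O=O: 1 × 510 = 510
    Σ(broken) = 6846 kJ
  Bonds formed (products):
    C–C: 2 × 338 = 676
    C–H: 8 × 407 = 3256
    C=O: 2 × 790 = 1580
    O–H: 4 × 447 = 1788
    Σ(formed) = 7300 kJ
  ΔH_B = 6846 − 7300 = −454 kJ
ΔH_A − ΔH_B = −149 kJ, so reaction A has the more negative ΔH; |ΔH_A − ΔH_B| = 149 kJ.

Reaction A, by 149 kJ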